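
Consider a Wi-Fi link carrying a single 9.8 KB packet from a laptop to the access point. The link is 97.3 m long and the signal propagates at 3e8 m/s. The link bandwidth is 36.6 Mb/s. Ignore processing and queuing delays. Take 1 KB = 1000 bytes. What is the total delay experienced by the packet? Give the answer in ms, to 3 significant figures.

L = 78400 bits.
Transmission delay = L/R = 78400 / 36600000 = 2.14208 ms.
Propagation delay = d/s = 97.3 m / 300000000 m/s = 0.000324333 ms.
Total = 2.14 ms.

2.14 ms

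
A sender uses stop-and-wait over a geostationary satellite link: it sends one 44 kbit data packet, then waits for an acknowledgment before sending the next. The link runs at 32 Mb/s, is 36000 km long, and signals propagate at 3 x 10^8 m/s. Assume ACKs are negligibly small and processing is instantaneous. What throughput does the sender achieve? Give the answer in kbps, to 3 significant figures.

182 kbps

t_tx = L/R = 44000/32000000 = 0.001375 s.
t_prop = 36000000/300000000 = 0.12 s; RTT = 0.24 s.
Cycle = t_tx + RTT = 0.241375 s.
Throughput = L / cycle = 44000 / 0.241375 = 182 kbps.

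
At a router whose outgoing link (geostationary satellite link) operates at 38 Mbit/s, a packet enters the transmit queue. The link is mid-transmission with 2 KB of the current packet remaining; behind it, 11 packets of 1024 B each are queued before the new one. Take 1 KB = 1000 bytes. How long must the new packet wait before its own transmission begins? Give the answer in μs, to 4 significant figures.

Each queued packet: L/R = 8192/38000000 = 215.579 μs.
11 queued → 2371.37 μs.
Plus remaining 16000 bits of current packet: 421.053 μs.
Queuing delay = 2792 μs.

2792 μs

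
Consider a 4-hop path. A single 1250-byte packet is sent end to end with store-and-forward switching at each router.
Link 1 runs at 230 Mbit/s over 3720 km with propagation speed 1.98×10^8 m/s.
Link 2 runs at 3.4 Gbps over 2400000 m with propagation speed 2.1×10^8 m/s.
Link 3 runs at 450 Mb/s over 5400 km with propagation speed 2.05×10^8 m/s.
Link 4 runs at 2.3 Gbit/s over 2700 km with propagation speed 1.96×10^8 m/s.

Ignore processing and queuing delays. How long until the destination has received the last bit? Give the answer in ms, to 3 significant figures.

L = 1250 × 8 = 10000 bits.
Transmission delays (L/R per hop): 0.0434783, 0.00294118, 0.0222222, 0.00434783 ms; sum = 0.0729895 ms.
Propagation delays (d/s per hop): 18.7879, 11.4286, 26.3415, 13.7755 ms; sum = 70.3334 ms.
End-to-end = 70.4 ms.

70.4 ms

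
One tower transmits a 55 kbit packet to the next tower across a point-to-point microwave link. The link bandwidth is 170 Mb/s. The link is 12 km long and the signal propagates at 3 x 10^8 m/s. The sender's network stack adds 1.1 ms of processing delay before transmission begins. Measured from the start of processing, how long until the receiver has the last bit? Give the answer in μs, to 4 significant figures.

1464 μs

L = 55000 bits.
Transmission delay = L/R = 55000 / 170000000 = 323.529 μs.
Propagation delay = d/s = 12000 m / 300000000 m/s = 40 μs.
Plus processing delay 1.1 ms = 1100 μs.
Total = 1464 μs.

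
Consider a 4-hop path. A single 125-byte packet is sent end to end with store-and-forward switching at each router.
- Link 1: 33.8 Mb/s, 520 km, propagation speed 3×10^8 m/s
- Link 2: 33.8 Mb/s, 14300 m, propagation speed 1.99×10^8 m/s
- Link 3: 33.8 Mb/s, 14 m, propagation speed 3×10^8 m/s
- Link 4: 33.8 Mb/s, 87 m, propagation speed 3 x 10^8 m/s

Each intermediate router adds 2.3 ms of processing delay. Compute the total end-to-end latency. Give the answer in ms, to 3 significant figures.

8.82 ms

L = 125 × 8 = 1000 bits.
Transmission delay per hop = L/R = 1000/33800000 = 0.0295858 ms; 4 hops → 0.118343 ms.
Propagation delays (d/s per hop): 1.73333, 0.0718593, 4.66667e-05, 0.00029 ms; sum = 1.80553 ms.
Processing at 3 router(s): 3 × 2.3 ms = 6.9 ms.
End-to-end = 8.82 ms.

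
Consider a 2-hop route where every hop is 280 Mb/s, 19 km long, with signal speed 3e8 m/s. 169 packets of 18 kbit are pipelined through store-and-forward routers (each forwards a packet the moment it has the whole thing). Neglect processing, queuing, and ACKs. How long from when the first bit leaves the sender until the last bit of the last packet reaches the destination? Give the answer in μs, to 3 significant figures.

Per-hop transmission t_tx = L/R = 18000/280000000 = 64.2857 μs.
Per-hop propagation t_prop = 19000/300000000 = 63.3333 μs.
Pipeline fill: first packet needs 2·t_tx to clear all hops; remaining 168 packets each add one t_tx.
Total = (2+169-1)·t_tx + 2·t_prop = 170·64.2857 + 2·63.3333 = 11100 μs.

11100 μs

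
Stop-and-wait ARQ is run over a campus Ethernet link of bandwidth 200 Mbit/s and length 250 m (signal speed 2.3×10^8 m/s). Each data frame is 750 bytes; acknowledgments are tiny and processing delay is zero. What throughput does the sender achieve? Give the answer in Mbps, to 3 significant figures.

t_tx = L/R = 6000/200000000 = 3e-05 s.
t_prop = 250/2.3e+08 = 1.08696e-06 s; RTT = 2.17391e-06 s.
Cycle = t_tx + RTT = 3.21739e-05 s.
Throughput = L / cycle = 6000 / 3.21739e-05 = 186 Mbps.

186 Mbps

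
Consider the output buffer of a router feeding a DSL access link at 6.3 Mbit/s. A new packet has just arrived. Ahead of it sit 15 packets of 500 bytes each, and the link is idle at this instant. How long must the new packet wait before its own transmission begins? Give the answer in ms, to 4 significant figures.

9.524 ms

Each queued packet: L/R = 4000/6300000 = 0.634921 ms.
15 queued → 9.52381 ms.
Queuing delay = 9.524 ms.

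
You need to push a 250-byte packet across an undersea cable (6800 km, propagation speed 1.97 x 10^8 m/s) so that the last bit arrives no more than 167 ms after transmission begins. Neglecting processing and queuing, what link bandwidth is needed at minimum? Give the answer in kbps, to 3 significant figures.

15.1 kbps

L = 2000 bits.
Propagation delay = 6800000 / 197000000 = 34.5178 ms.
Transmission budget = 167 − 34.5178 = 132.482 ms.
R ≥ L / t_tx = 2000 bits / 0.132482 s = 15.1 kbps.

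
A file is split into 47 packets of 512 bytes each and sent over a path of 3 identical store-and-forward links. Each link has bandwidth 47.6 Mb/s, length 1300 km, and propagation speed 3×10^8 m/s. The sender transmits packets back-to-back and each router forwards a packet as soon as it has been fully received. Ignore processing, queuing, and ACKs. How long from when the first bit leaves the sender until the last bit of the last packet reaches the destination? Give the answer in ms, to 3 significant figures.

Per-hop transmission t_tx = L/R = 4096/47600000 = 0.0860504 ms.
Per-hop propagation t_prop = 1300000/300000000 = 4.33333 ms.
Pipeline fill: first packet needs 3·t_tx to clear all hops; remaining 46 packets each add one t_tx.
Total = (3+47-1)·t_tx + 3·t_prop = 49·0.0860504 + 3·4.33333 = 17.2 ms.

17.2 ms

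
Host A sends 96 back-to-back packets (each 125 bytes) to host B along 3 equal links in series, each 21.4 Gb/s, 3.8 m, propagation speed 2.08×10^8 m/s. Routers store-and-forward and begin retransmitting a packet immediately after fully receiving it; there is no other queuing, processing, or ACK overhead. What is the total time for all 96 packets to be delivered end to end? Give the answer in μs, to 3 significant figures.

Per-hop transmission t_tx = L/R = 1000/21400000000 = 0.046729 μs.
Per-hop propagation t_prop = 3.8/208000000 = 0.0182692 μs.
Pipeline fill: first packet needs 3·t_tx to clear all hops; remaining 95 packets each add one t_tx.
Total = (3+96-1)·t_tx + 3·t_prop = 98·0.046729 + 3·0.0182692 = 4.63 μs.

4.63 μs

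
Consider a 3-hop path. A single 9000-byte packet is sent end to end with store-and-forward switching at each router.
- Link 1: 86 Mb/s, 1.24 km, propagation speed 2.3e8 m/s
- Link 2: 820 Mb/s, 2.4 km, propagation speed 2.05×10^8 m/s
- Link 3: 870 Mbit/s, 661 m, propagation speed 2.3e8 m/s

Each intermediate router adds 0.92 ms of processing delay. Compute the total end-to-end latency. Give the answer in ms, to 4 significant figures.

2.868 ms

L = 9000 × 8 = 72000 bits.
Transmission delays (L/R per hop): 0.837209, 0.0878049, 0.0827586 ms; sum = 1.00777 ms.
Propagation delays (d/s per hop): 0.0053913, 0.0117073, 0.00287391 ms; sum = 0.0199725 ms.
Processing at 2 router(s): 2 × 0.92 ms = 1.84 ms.
End-to-end = 2.868 ms.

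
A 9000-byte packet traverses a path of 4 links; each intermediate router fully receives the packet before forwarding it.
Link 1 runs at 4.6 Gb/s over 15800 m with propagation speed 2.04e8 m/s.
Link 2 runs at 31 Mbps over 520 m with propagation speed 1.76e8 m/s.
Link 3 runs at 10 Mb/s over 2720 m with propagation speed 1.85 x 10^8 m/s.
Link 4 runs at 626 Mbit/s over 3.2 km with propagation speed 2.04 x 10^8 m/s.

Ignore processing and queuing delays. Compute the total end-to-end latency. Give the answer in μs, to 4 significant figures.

9764 μs

L = 9000 × 8 = 72000 bits.
Transmission delays (L/R per hop): 15.6522, 2322.58, 7200, 115.016 μs; sum = 9653.25 μs.
Propagation delays (d/s per hop): 77.451, 2.95455, 14.7027, 15.6863 μs; sum = 110.795 μs.
End-to-end = 9764 μs.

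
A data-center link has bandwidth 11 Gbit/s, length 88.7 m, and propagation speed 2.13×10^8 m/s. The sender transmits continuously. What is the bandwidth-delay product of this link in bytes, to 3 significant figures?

573 bytes

Propagation delay = 88.7 / 213000000 = 4.16432e-07 s.
BDP = R × t_prop = 11000000000 × 4.16432e-07 = 4580.75 bits.
In bytes: 4580.75/8 = 573 bytes.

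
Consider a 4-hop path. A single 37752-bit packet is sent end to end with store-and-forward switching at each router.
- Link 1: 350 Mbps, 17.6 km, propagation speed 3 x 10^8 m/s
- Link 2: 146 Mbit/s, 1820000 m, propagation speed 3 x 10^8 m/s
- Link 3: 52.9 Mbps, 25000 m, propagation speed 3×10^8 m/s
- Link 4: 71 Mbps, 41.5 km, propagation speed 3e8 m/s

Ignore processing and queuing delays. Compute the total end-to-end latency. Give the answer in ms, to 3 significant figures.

7.96 ms

Transmission delays (L/R per hop): 0.107863, 0.258575, 0.713648, 0.531718 ms; sum = 1.6118 ms.
Propagation delays (d/s per hop): 0.0586667, 6.06667, 0.0833333, 0.138333 ms; sum = 6.347 ms.
End-to-end = 7.96 ms.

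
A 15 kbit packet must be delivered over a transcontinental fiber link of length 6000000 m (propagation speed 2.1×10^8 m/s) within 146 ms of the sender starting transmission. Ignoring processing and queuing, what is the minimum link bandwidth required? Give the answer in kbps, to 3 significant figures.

Propagation delay = 6000000 / 210000000 = 28.5714 ms.
Transmission budget = 146 − 28.5714 = 117.429 ms.
R ≥ L / t_tx = 15000 bits / 0.117429 s = 128 kbps.

128 kbps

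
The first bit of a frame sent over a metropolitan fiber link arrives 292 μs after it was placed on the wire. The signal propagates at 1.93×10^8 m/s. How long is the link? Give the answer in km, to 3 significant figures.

56.4 km

d = s × t_prop = 193000000 × 0.000292 = 56.4 km.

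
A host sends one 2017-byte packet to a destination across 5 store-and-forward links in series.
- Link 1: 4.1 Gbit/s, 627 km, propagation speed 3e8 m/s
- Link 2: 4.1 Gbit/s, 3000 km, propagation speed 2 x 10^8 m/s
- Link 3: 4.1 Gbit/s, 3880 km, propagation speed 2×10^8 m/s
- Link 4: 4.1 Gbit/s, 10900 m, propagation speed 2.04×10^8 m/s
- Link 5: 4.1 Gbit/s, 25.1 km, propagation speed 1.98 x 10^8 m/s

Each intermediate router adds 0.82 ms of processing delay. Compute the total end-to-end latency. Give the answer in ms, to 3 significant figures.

40.0 ms

L = 2017 × 8 = 16136 bits.
Transmission delay per hop = L/R = 16136/4.1e+09 = 0.00393561 ms; 5 hops → 0.019678 ms.
Propagation delays (d/s per hop): 2.09, 15, 19.4, 0.0534314, 0.126768 ms; sum = 36.6702 ms.
Processing at 4 router(s): 4 × 0.82 ms = 3.28 ms.
End-to-end = 40.0 ms.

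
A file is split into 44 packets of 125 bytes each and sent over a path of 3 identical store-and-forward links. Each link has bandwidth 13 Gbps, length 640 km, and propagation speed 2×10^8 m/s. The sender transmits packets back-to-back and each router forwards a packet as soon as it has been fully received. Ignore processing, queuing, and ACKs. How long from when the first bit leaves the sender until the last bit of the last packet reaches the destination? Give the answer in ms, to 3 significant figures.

Per-hop transmission t_tx = L/R = 1000/13000000000 = 7.69231e-05 ms.
Per-hop propagation t_prop = 640000/200000000 = 3.2 ms.
Pipeline fill: first packet needs 3·t_tx to clear all hops; remaining 43 packets each add one t_tx.
Total = (3+44-1)·t_tx + 3·t_prop = 46·7.69231e-05 + 3·3.2 = 9.60 ms.

9.60 ms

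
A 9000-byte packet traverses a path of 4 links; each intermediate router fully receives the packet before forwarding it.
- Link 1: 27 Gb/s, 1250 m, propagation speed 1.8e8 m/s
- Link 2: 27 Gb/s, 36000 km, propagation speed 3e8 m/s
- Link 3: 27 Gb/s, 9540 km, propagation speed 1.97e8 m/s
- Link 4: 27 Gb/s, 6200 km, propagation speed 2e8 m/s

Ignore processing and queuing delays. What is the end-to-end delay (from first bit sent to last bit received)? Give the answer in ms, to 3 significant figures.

199 ms

L = 9000 × 8 = 72000 bits.
Transmission delay per hop = L/R = 72000/27000000000 = 0.00266667 ms; 4 hops → 0.0106667 ms.
Propagation delays (d/s per hop): 0.00694444, 120, 48.4264, 31 ms; sum = 199.433 ms.
End-to-end = 199 ms.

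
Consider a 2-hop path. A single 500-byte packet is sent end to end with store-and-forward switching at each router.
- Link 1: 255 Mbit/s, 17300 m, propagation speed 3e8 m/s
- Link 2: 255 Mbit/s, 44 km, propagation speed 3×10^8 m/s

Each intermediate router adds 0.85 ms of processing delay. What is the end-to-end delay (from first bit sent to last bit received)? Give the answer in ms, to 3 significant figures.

L = 500 × 8 = 4000 bits.
Transmission delay per hop = L/R = 4000/255000000 = 0.0156863 ms; 2 hops → 0.0313725 ms.
Propagation delays (d/s per hop): 0.0576667, 0.146667 ms; sum = 0.204333 ms.
Processing at 1 router(s): 1 × 0.85 ms = 0.85 ms.
End-to-end = 1.09 ms.

1.09 ms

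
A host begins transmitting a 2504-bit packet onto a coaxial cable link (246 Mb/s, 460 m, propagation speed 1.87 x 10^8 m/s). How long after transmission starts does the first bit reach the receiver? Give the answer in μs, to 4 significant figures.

2.460 μs

First bit experiences only propagation delay: d/s = 460/187000000 = 2.460 μs.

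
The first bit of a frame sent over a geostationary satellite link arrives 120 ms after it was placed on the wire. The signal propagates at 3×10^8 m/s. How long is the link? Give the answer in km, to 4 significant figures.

d = s × t_prop = 300000000 × 0.12 = 36000 km.

36000 km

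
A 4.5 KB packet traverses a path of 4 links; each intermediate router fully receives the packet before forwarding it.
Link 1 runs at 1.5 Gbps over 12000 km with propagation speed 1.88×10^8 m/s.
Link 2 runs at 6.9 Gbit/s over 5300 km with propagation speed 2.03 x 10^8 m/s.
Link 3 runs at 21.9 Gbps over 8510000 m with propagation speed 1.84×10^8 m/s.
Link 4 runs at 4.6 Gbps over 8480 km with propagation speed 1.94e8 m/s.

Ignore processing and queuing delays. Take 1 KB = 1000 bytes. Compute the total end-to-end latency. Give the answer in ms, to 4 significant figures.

179.9 ms

L = 36000 bits.
Transmission delays (L/R per hop): 0.024, 0.00521739, 0.00164384, 0.00782609 ms; sum = 0.0386873 ms.
Propagation delays (d/s per hop): 63.8298, 26.1084, 46.25, 43.7113 ms; sum = 179.9 ms.
End-to-end = 179.9 ms.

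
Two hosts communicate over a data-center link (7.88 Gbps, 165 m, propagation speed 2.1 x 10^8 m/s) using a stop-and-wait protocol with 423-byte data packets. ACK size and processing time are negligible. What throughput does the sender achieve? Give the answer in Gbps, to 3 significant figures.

1.69 Gbps

t_tx = L/R = 3384/7880000000 = 4.29442e-07 s.
t_prop = 165/210000000 = 7.85714e-07 s; RTT = 1.57143e-06 s.
Cycle = t_tx + RTT = 2.00087e-06 s.
Throughput = L / cycle = 3384 / 2.00087e-06 = 1.69 Gbps.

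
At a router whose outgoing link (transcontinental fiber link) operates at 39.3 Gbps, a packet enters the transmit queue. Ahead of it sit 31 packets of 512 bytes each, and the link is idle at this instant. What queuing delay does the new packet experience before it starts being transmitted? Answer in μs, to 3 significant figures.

3.23 μs

Each queued packet: L/R = 4096/39300000000 = 0.104224 μs.
31 queued → 3.23094 μs.
Queuing delay = 3.23 μs.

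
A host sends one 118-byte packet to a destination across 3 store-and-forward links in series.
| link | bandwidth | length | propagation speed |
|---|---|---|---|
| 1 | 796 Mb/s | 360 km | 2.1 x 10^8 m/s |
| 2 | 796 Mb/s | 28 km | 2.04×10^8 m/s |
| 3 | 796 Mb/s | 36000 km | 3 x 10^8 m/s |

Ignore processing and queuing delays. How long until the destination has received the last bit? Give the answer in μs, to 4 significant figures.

121900 μs

L = 118 × 8 = 944 bits.
Transmission delay per hop = L/R = 944/796000000 = 1.18593 μs; 3 hops → 3.55779 μs.
Propagation delays (d/s per hop): 1714.29, 137.255, 120000 μs; sum = 121852 μs.
End-to-end = 121900 μs.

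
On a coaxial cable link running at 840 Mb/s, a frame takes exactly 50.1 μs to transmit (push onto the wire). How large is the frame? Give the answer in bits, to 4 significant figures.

42080 bits

L = R × t_tx = 840000000 b/s × 5.01e-05 s = 42084 bits.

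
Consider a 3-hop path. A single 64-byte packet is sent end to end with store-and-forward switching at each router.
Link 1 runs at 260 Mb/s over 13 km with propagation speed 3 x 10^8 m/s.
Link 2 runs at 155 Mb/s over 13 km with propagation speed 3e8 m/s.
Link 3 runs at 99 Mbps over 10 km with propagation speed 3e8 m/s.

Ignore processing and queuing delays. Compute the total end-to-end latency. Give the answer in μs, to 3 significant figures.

130 μs

L = 64 × 8 = 512 bits.
Transmission delays (L/R per hop): 1.96923, 3.30323, 5.17172 μs; sum = 10.4442 μs.
Propagation delays (d/s per hop): 43.3333, 43.3333, 33.3333 μs; sum = 120 μs.
End-to-end = 130 μs.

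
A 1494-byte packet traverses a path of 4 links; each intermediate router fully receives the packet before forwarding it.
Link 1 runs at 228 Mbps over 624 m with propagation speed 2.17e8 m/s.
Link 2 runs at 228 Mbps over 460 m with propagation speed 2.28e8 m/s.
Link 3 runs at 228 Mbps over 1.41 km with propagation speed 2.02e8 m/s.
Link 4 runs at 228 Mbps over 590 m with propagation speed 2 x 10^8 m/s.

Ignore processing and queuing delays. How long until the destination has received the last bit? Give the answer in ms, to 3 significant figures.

0.225 ms

L = 1494 × 8 = 11952 bits.
Transmission delay per hop = L/R = 11952/228000000 = 0.0524211 ms; 4 hops → 0.209684 ms.
Propagation delays (d/s per hop): 0.00287558, 0.00201754, 0.0069802, 0.00295 ms; sum = 0.0148233 ms.
End-to-end = 0.225 ms.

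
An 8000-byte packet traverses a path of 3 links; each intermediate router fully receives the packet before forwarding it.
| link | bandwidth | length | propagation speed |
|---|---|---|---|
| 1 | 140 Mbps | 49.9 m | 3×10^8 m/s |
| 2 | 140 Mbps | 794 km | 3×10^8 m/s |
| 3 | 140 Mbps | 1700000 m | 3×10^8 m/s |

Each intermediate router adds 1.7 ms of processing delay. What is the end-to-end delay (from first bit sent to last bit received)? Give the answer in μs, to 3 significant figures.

13100 μs

L = 8000 × 8 = 64000 bits.
Transmission delay per hop = L/R = 64000/140000000 = 457.143 μs; 3 hops → 1371.43 μs.
Propagation delays (d/s per hop): 0.166333, 2646.67, 5666.67 μs; sum = 8313.5 μs.
Processing at 2 router(s): 2 × 1.7 ms = 3400 μs.
End-to-end = 13100 μs.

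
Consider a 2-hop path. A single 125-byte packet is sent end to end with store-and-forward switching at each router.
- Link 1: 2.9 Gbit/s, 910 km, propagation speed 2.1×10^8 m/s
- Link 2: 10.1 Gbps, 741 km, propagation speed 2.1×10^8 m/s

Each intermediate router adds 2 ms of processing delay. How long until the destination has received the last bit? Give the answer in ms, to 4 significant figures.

L = 125 × 8 = 1000 bits.
Transmission delays (L/R per hop): 0.000344828, 9.90099e-05 ms; sum = 0.000443837 ms.
Propagation delays (d/s per hop): 4.33333, 3.52857 ms; sum = 7.8619 ms.
Processing at 1 router(s): 1 × 2 ms = 2 ms.
End-to-end = 9.862 ms.

9.862 ms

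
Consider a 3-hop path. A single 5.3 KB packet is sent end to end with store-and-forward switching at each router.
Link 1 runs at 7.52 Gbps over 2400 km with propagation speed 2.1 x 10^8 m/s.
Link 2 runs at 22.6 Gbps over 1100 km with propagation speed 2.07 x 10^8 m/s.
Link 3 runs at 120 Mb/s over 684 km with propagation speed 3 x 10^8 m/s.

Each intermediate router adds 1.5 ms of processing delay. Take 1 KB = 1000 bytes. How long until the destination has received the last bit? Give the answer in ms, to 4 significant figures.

L = 42400 bits.
Transmission delays (L/R per hop): 0.0056383, 0.00187611, 0.353333 ms; sum = 0.360848 ms.
Propagation delays (d/s per hop): 11.4286, 5.31401, 2.28 ms; sum = 19.0226 ms.
Processing at 2 router(s): 2 × 1.5 ms = 3 ms.
End-to-end = 22.38 ms.

22.38 ms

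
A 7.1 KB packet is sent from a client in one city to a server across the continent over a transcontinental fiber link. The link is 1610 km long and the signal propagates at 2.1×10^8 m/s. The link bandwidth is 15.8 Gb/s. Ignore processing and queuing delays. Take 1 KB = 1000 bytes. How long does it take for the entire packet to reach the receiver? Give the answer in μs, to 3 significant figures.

L = 56800 bits.
Transmission delay = L/R = 56800 / 15800000000 = 3.59494 μs.
Propagation delay = d/s = 1610000 m / 210000000 m/s = 7666.67 μs.
Total = 7670 μs.

7670 μs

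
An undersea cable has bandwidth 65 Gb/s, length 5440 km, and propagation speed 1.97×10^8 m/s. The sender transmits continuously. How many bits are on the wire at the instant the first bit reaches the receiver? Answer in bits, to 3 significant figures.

1790000000 bits

Propagation delay = 5440000 / 197000000 = 0.0276142 s.
BDP = R × t_prop = 65000000000 × 0.0276142 = 1794920000 bits.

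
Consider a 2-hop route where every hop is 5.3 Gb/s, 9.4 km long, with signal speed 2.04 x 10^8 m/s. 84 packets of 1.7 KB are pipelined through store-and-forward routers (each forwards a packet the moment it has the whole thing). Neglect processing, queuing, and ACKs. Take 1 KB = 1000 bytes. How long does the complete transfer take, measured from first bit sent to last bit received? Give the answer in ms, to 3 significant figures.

0.310 ms

Per-hop transmission t_tx = L/R = 13600/5300000000 = 0.00256604 ms.
Per-hop propagation t_prop = 9400/204000000 = 0.0460784 ms.
Pipeline fill: first packet needs 2·t_tx to clear all hops; remaining 83 packets each add one t_tx.
Total = (2+84-1)·t_tx + 2·t_prop = 85·0.00256604 + 2·0.0460784 = 0.310 ms.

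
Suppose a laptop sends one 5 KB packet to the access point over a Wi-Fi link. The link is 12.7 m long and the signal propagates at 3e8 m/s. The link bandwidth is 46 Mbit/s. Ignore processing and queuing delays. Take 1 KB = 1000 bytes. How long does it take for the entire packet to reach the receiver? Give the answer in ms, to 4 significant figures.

0.8696 ms

L = 40000 bits.
Transmission delay = L/R = 40000 / 46000000 = 0.869565 ms.
Propagation delay = d/s = 12.7 m / 300000000 m/s = 4.23333e-05 ms.
Total = 0.8696 ms.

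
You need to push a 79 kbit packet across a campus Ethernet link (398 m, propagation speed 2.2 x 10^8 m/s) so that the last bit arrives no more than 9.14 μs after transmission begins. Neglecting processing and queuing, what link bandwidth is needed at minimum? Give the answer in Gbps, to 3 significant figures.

10.8 Gbps

Propagation delay = 398 / 2.2e+08 = 1.80909 μs.
Transmission budget = 9.14 − 1.80909 = 7.33091 μs.
R ≥ L / t_tx = 79000 bits / 7.33091e-06 s = 10.8 Gbps.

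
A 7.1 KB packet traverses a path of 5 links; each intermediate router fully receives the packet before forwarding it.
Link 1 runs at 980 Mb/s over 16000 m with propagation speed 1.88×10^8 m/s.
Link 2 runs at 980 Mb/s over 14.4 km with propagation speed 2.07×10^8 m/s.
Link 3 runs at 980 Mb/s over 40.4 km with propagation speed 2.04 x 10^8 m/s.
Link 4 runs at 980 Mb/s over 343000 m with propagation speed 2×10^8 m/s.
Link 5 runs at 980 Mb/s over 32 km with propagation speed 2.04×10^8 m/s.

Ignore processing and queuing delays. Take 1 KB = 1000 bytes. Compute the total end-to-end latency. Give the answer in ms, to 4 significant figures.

L = 56800 bits.
Transmission delay per hop = L/R = 56800/980000000 = 0.0579592 ms; 5 hops → 0.289796 ms.
Propagation delays (d/s per hop): 0.0851064, 0.0695652, 0.198039, 1.715, 0.156863 ms; sum = 2.22457 ms.
End-to-end = 2.514 ms.

2.514 ms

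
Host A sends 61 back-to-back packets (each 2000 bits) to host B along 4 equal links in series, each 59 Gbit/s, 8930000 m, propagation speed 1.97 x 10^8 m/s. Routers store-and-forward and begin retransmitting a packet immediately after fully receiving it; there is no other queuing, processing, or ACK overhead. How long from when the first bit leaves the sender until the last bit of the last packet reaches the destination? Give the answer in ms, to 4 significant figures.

181.3 ms

Per-hop transmission t_tx = L/R = 2000/59000000000 = 3.38983e-05 ms.
Per-hop propagation t_prop = 8930000/197000000 = 45.3299 ms.
Pipeline fill: first packet needs 4·t_tx to clear all hops; remaining 60 packets each add one t_tx.
Total = (4+61-1)·t_tx + 4·t_prop = 64·3.38983e-05 + 4·45.3299 = 181.3 ms.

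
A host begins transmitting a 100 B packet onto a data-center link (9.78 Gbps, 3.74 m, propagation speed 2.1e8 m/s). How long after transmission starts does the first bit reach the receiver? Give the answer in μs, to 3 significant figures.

0.0178 μs

First bit experiences only propagation delay: d/s = 3.74/210000000 = 0.0178 μs.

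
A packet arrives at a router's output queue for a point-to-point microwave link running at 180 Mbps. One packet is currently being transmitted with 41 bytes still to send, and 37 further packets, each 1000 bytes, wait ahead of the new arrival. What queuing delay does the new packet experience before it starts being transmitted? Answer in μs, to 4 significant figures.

Each queued packet: L/R = 8000/180000000 = 44.4444 μs.
37 queued → 1644.44 μs.
Plus remaining 328 bits of current packet: 1.82222 μs.
Queuing delay = 1646 μs.

1646 μs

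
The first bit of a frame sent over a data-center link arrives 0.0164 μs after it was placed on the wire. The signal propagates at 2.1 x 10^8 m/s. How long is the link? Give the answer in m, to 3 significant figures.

d = s × t_prop = 210000000 × 1.64e-08 = 3.44 m.

3.44 m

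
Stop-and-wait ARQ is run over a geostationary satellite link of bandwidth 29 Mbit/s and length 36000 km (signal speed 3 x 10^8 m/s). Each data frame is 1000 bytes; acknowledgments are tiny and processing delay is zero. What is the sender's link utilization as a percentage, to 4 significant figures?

t_tx = L/R = 8000/29000000 = 0.000275862 s.
t_prop = 36000000/300000000 = 0.12 s; RTT = 0.24 s.
Cycle = t_tx + RTT = 0.240276 s.
Utilization = t_tx / cycle = 0.000275862/0.240276 = 0.1148 %.

0.1148 %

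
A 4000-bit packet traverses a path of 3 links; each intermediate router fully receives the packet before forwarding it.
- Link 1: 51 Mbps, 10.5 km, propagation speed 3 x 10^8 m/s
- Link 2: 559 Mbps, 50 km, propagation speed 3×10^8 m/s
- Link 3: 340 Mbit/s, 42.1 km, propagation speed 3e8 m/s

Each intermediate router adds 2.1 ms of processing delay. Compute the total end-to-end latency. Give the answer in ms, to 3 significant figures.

Transmission delays (L/R per hop): 0.0784314, 0.00715564, 0.0117647 ms; sum = 0.0973517 ms.
Propagation delays (d/s per hop): 0.035, 0.166667, 0.140333 ms; sum = 0.342 ms.
Processing at 2 router(s): 2 × 2.1 ms = 4.2 ms.
End-to-end = 4.64 ms.

4.64 ms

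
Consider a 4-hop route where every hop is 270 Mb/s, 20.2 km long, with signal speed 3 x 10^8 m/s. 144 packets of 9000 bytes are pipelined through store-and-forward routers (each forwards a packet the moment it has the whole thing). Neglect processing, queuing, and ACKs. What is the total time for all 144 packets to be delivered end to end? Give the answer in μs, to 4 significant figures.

Per-hop transmission t_tx = L/R = 72000/270000000 = 266.667 μs.
Per-hop propagation t_prop = 20200/300000000 = 67.3333 μs.
Pipeline fill: first packet needs 4·t_tx to clear all hops; remaining 143 packets each add one t_tx.
Total = (4+144-1)·t_tx + 4·t_prop = 147·266.667 + 4·67.3333 = 39470 μs.

39470 μs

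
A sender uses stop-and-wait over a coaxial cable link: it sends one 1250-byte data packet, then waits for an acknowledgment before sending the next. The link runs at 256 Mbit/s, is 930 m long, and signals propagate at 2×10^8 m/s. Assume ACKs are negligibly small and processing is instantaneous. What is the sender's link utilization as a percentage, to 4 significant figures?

t_tx = L/R = 10000/256000000 = 3.90625e-05 s.
t_prop = 930/200000000 = 4.65e-06 s; RTT = 9.3e-06 s.
Cycle = t_tx + RTT = 4.83625e-05 s.
Utilization = t_tx / cycle = 3.90625e-05/4.83625e-05 = 80.77 %.

80.77 %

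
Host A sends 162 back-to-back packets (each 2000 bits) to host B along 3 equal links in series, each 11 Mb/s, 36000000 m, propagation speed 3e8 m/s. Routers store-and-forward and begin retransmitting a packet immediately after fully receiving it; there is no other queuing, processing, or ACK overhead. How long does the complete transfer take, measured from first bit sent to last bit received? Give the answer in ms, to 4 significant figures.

389.8 ms

Per-hop transmission t_tx = L/R = 2000/11000000 = 0.181818 ms.
Per-hop propagation t_prop = 36000000/300000000 = 120 ms.
Pipeline fill: first packet needs 3·t_tx to clear all hops; remaining 161 packets each add one t_tx.
Total = (3+162-1)·t_tx + 3·t_prop = 164·0.181818 + 3·120 = 389.8 ms.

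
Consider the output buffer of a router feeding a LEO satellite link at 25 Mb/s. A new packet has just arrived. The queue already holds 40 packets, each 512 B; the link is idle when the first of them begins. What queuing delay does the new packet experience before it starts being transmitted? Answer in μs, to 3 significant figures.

Each queued packet: L/R = 4096/25000000 = 163.84 μs.
40 queued → 6553.6 μs.
Queuing delay = 6550 μs.

6550 μs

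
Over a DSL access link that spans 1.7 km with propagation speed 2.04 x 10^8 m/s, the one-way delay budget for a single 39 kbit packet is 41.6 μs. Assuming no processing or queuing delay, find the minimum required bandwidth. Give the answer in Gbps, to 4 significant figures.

1.172 Gbps

Propagation delay = 1700 / 204000000 = 8.33333 μs.
Transmission budget = 41.6 − 8.33333 = 33.2667 μs.
R ≥ L / t_tx = 39000 bits / 3.32667e-05 s = 1.172 Gbps.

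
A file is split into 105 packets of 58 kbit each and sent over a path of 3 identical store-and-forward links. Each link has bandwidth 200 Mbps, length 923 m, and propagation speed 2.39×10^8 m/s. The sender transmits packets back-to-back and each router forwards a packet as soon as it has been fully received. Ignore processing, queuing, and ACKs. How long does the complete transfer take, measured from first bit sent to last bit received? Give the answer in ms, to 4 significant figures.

Per-hop transmission t_tx = L/R = 58000/200000000 = 0.29 ms.
Per-hop propagation t_prop = 923/239000000 = 0.00386192 ms.
Pipeline fill: first packet needs 3·t_tx to clear all hops; remaining 104 packets each add one t_tx.
Total = (3+105-1)·t_tx + 3·t_prop = 107·0.29 + 3·0.00386192 = 31.04 ms.

31.04 ms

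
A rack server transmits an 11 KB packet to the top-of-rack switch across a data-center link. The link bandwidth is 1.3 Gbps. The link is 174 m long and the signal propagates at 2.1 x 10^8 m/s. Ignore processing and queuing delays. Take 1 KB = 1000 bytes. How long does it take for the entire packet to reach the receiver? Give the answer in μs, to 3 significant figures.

L = 88000 bits.
Transmission delay = L/R = 88000 / 1300000000 = 67.6923 μs.
Propagation delay = d/s = 174 m / 210000000 m/s = 0.828571 μs.
Total = 68.5 μs.

68.5 μs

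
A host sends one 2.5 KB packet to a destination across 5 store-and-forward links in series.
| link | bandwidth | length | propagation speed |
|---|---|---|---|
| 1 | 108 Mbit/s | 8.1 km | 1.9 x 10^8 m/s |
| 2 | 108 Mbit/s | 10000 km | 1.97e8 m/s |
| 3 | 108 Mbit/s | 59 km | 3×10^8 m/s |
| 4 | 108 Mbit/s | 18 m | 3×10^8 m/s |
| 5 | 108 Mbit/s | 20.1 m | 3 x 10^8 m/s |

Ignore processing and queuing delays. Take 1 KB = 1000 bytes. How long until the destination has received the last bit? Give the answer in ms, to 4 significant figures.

L = 20000 bits.
Transmission delay per hop = L/R = 20000/108000000 = 0.185185 ms; 5 hops → 0.925926 ms.
Propagation delays (d/s per hop): 0.0426316, 50.7614, 0.196667, 6e-05, 6.7e-05 ms; sum = 51.0008 ms.
End-to-end = 51.93 ms.

51.93 ms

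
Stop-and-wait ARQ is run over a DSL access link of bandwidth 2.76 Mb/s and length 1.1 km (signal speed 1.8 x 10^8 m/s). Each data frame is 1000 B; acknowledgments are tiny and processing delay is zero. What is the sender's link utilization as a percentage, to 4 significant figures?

99.58 %

t_tx = L/R = 8000/2760000 = 0.00289855 s.
t_prop = 1100/180000000 = 6.11111e-06 s; RTT = 1.22222e-05 s.
Cycle = t_tx + RTT = 0.00291077 s.
Utilization = t_tx / cycle = 0.00289855/0.00291077 = 99.58 %.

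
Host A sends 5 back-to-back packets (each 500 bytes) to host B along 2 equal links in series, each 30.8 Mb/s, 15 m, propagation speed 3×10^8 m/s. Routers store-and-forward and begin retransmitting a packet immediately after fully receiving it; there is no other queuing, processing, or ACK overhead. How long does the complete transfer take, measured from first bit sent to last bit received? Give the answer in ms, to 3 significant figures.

Per-hop transmission t_tx = L/R = 4000/30800000 = 0.12987 ms.
Per-hop propagation t_prop = 15/300000000 = 5e-05 ms.
Pipeline fill: first packet needs 2·t_tx to clear all hops; remaining 4 packets each add one t_tx.
Total = (2+5-1)·t_tx + 2·t_prop = 6·0.12987 + 2·5e-05 = 0.779 ms.

0.779 ms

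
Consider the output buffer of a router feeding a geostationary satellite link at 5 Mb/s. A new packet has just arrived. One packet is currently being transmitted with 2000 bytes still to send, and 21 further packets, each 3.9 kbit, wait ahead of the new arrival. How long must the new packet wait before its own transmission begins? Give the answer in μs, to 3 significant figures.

19600 μs

Each queued packet: L/R = 3900/5000000 = 780 μs.
21 queued → 16380 μs.
Plus remaining 16000 bits of current packet: 3200 μs.
Queuing delay = 19600 μs.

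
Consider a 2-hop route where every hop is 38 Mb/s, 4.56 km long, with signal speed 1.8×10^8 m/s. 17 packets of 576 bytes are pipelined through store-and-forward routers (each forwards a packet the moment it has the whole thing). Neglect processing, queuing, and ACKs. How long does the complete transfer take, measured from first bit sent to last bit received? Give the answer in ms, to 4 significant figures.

Per-hop transmission t_tx = L/R = 4608/38000000 = 0.121263 ms.
Per-hop propagation t_prop = 4560/180000000 = 0.0253333 ms.
Pipeline fill: first packet needs 2·t_tx to clear all hops; remaining 16 packets each add one t_tx.
Total = (2+17-1)·t_tx + 2·t_prop = 18·0.121263 + 2·0.0253333 = 2.233 ms.

2.233 ms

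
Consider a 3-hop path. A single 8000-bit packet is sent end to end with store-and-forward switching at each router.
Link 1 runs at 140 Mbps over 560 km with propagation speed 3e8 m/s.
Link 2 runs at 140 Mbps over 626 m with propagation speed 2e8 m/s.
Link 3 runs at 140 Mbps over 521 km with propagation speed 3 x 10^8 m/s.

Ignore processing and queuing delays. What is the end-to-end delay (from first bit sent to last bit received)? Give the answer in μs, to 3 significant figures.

3780 μs

Transmission delay per hop = L/R = 8000/140000000 = 57.1429 μs; 3 hops → 171.429 μs.
Propagation delays (d/s per hop): 1866.67, 3.13, 1736.67 μs; sum = 3606.46 μs.
End-to-end = 3780 μs.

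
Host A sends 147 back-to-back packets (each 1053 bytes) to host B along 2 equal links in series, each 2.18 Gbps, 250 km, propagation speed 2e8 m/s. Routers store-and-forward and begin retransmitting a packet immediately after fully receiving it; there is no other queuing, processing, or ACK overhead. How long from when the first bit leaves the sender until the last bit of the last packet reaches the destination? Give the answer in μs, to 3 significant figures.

Per-hop transmission t_tx = L/R = 8424/2180000000 = 3.86422 μs.
Per-hop propagation t_prop = 250000/200000000 = 1250 μs.
Pipeline fill: first packet needs 2·t_tx to clear all hops; remaining 146 packets each add one t_tx.
Total = (2+147-1)·t_tx + 2·t_prop = 148·3.86422 + 2·1250 = 3070 μs.

3070 μs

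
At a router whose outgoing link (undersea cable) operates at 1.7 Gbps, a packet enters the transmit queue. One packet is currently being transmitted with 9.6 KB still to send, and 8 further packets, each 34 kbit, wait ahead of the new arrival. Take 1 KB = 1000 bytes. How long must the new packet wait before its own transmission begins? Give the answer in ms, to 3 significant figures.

Each queued packet: L/R = 34000/1700000000 = 0.02 ms.
8 queued → 0.16 ms.
Plus remaining 76800 bits of current packet: 0.0451765 ms.
Queuing delay = 0.205 ms.

0.205 ms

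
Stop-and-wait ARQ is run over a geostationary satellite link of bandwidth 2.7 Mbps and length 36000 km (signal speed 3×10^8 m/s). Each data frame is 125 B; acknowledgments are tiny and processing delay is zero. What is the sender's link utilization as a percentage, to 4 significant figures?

t_tx = L/R = 1000/2700000 = 0.00037037 s.
t_prop = 36000000/300000000 = 0.12 s; RTT = 0.24 s.
Cycle = t_tx + RTT = 0.24037 s.
Utilization = t_tx / cycle = 0.00037037/0.24037 = 0.1541 %.

0.1541 %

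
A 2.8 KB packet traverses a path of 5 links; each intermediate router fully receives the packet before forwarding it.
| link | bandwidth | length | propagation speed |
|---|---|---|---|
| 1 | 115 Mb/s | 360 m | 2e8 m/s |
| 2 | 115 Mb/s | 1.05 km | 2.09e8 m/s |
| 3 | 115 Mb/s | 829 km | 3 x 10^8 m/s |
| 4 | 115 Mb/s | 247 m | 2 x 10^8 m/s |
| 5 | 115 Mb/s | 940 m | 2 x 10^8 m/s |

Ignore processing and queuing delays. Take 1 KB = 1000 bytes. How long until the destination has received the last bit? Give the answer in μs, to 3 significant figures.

3750 μs

L = 22400 bits.
Transmission delay per hop = L/R = 22400/115000000 = 194.783 μs; 5 hops → 973.913 μs.
Propagation delays (d/s per hop): 1.8, 5.02392, 2763.33, 1.235, 4.7 μs; sum = 2776.09 μs.
End-to-end = 3750 μs.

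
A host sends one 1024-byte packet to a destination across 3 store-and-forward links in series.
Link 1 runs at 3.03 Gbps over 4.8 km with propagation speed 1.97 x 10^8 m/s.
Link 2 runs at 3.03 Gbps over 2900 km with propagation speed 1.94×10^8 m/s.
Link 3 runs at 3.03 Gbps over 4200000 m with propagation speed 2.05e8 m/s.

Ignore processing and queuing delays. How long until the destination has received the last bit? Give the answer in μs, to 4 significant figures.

L = 1024 × 8 = 8192 bits.
Transmission delay per hop = L/R = 8192/3030000000 = 2.70363 μs; 3 hops → 8.11089 μs.
Propagation delays (d/s per hop): 24.3655, 14948.5, 20487.8 μs; sum = 35460.6 μs.
End-to-end = 35470 μs.

35470 μs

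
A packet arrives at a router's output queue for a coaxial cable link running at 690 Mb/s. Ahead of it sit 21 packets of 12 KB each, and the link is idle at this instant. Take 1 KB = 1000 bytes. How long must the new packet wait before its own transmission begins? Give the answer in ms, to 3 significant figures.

Each queued packet: L/R = 96000/690000000 = 0.13913 ms.
21 queued → 2.92174 ms.
Queuing delay = 2.92 ms.

2.92 ms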